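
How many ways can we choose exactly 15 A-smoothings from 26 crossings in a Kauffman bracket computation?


We choose which 15 of 26 crossings get A-smoothings.
C(26, 15) = 26! / (15! * 11!)
= 7726160

7726160


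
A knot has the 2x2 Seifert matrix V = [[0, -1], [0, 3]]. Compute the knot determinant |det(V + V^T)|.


Step 1: Form V + V^T where V = [[0, -1], [0, 3]]
  V^T = [[0, 0], [-1, 3]]
  V + V^T = [[0, -1], [-1, 6]]
Step 2: det(V + V^T) = 0*6 - (-1)*(-1)
  = 0 - 1 = -1
Step 3: Knot determinant = |det(V + V^T)| = |-1| = 1

1


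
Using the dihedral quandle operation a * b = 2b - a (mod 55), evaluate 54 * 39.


54 * 39 = 2*39 - 54 mod 55
= 78 - 54 mod 55
= 24 mod 55 = 24

24


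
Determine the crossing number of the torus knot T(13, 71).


For a torus knot T(p, q) with gcd(p,q)=1,
the crossing number is min(p*(q-1), q*(p-1)).
p*(q-1) = 13*70 = 910
q*(p-1) = 71*12 = 852
min(910, 852) = 852

852


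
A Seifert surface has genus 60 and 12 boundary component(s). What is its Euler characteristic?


chi = 2 - 2g - b
= 2 - 2*60 - 12
= 2 - 120 - 12 = -130

-130


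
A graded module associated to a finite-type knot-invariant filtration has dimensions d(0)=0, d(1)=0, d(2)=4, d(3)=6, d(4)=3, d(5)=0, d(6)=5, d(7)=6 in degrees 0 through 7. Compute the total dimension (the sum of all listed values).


Total dimension = d(0) + d(1) + ... + d(7)
= 0 + 0 + 4 + 6 + 3 + 0 + 5 + 6
= 24

24


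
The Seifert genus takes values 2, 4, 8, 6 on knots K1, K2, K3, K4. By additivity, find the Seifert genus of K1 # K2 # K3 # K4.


The Seifert genus is additive under connected sum.
Seifert genus(K1 # K2 # K3 # K4) = (2) + (4) + (8) + (6)
= 20

20


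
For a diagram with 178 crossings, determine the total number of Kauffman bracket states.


Each crossing contributes 2 choices (A-smoothing or B-smoothing).
Total states = 2^178 = 383123885216472214589586756787577295904684780545900544

383123885216472214589586756787577295904684780545900544


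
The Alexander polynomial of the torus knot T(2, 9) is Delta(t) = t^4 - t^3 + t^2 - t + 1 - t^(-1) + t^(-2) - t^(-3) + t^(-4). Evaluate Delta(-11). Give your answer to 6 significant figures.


Substituting t = -11 into Delta(t) = t^4 - t^3 + t^2 - t + 1 - t^(-1) + t^(-2) - t^(-3) + t^(-4):
Term values: (14641) + (1331) + (121) + (11) + (1) + (0.0909091) + (0.00826446) + (0.000751315) + (6.83013e-05)
Sum = 16105.09999
Rounded to 6 significant figures: 16105.1

16105.1


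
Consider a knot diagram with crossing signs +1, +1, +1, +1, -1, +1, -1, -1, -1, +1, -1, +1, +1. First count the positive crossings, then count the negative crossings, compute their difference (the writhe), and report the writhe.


Step 1: Count positive crossings (+1).
Positive crossings: 8
Step 2: Count negative crossings (-1).
Negative crossings: 5
Step 3: Writhe = (positive) - (negative)
w = 8 - 5 = 3
Step 4: |w| = 3, and w is positive

3


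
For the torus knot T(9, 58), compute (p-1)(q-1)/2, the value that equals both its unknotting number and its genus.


For a torus knot T(p,q), both the unknotting number and genus equal (p-1)(q-1)/2.
= (9-1)(58-1)/2
= 8*57/2
= 456/2 = 228

228


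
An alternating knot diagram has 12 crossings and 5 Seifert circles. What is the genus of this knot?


For alternating knots, g = (c - s + 1)/2.
= (12 - 5 + 1)/2
= 8/2 = 4

4


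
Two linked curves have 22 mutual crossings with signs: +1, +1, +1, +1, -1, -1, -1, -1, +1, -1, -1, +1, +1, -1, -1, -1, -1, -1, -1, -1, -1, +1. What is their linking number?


Step 1: Count positive crossings: 8
Step 2: Count negative crossings: 14
Step 3: Sum of signs = 8 - 14 = -6
Step 4: Linking number = sum/2 = -6/2 = -3

-3


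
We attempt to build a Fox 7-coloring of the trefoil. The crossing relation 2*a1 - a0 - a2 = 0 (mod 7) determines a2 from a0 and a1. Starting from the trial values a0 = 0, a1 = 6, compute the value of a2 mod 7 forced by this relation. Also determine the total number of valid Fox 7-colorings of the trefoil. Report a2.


Step 1: Apply the given crossing relation 2*a1 - a0 - a2 = 0 (mod 7).
  a2 = 2*a1 - a0 mod 7
  a2 = 2*6 - 0 mod 7
  a2 = 12 - 0 mod 7
  a2 = 12 mod 7 = 5
Step 2: The trefoil has determinant 3.
  Number of Fox p-colorings (p prime) is p^2 if p = 3, else p.
  Since 7 does not divide 3, only trivial (constant) colorings exist.
  (So the trial a0 = 0, a1 = 6 with a0 != a1 does NOT extend to a valid coloring of the whole trefoil: the other two crossing relations require 3*(a1 - a0) = 0 (mod 7), which fails.)
  Total colorings = 7
Step 3: a2 = 5, total Fox 7-colorings = 7

5


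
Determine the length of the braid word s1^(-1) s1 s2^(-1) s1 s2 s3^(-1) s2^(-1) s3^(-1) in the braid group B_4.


The word length counts the number of generators (including inverses).
Listing each generator: s1^(-1), s1, s2^(-1), s1, s2, s3^(-1), s2^(-1), s3^(-1)
There are 8 generators in this braid word.

8


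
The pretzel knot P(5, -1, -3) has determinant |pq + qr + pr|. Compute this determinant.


Step 1: Compute pq + qr + pr.
pq = 5*(-1) = -5
qr = (-1)*(-3) = 3
pr = 5*(-3) = -15
pq + qr + pr = -5 + 3 + (-15) = -17
Step 2: Take absolute value.
det(P(5,-1,-3)) = |-17| = 17

17


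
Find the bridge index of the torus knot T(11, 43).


The bridge number of T(p,q) is min(p,q).
min(11, 43) = 11

11


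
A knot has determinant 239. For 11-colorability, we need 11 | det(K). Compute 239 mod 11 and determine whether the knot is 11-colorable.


Step 1: A knot is p-colorable if and only if p divides its determinant.
Step 2: Compute 239 mod 11.
239 = 21 * 11 + 8
Step 3: 239 mod 11 = 8
Step 4: The knot is 11-colorable: no

8


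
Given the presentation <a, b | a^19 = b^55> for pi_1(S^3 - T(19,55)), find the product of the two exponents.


The relation is a^19 = b^55.
Product of exponents = 19 * 55
= 1045

1045


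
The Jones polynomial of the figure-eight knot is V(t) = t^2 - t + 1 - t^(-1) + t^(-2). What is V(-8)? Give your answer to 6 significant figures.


Substituting t = -8 into V(t) = t^2 - t + 1 - t^(-1) + t^(-2):
  (+)t^(2) = 64
  (-)t^(1) = 8
  (+)t^(0) = 1
  (-)t^(-1) = 0.125
  (+)t^(-2) = 0.015625
Sum = (64) + (8) + (1) + (0.125) + (0.015625)
= 73.140625
Rounded to 6 significant figures: 73.1406

73.1406


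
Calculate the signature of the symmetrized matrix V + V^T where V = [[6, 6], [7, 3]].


Step 1: V + V^T = [[12, 13], [13, 6]]
Step 2: trace = 18, det = -97
Step 3: Discriminant = 18^2 - 4*(-97) = 712
Step 4: Eigenvalues: 22.3417, -4.34166
Step 5: Signature = (# positive eigenvalues) - (# negative eigenvalues) = 0

0


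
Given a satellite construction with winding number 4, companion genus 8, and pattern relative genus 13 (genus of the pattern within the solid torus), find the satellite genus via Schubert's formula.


Schubert: g(satellite) = g_rel(pattern) + |winding| * g(companion),
where g_rel(pattern) is the genus of the pattern relative to the solid torus.
= 13 + 4 * 8
= 13 + 32 = 45

45


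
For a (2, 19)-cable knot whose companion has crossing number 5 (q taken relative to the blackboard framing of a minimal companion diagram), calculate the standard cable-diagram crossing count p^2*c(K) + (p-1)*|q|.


Step 1: Each of the c(K) crossings of the companion diagram becomes p*p = p^2 crossings among the p parallel strands, and each of the |q| twists s_1 s_2 ... s_(p-1) adds (p-1) crossings.
  Crossings = p^2 * c(K) + (p-1)*|q|
Step 2: = 2^2 * 5 + (2-1)*19
Step 3: = 4*5 + 1*19
Step 4: = 20 + 19 = 39

39


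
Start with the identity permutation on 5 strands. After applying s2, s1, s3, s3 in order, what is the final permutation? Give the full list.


Starting with identity [1, 2, 3, 4, 5].
Apply generators in sequence:
  After s2: [1, 3, 2, 4, 5]
  After s1: [3, 1, 2, 4, 5]
  After s3: [3, 1, 4, 2, 5]
  After s3: [3, 1, 2, 4, 5]
Final permutation: [3, 1, 2, 4, 5]

[3, 1, 2, 4, 5]


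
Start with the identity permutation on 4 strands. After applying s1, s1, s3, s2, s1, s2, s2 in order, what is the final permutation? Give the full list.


Starting with identity [1, 2, 3, 4].
Apply generators in sequence:
  After s1: [2, 1, 3, 4]
  After s1: [1, 2, 3, 4]
  After s3: [1, 2, 4, 3]
  After s2: [1, 4, 2, 3]
  After s1: [4, 1, 2, 3]
  After s2: [4, 2, 1, 3]
  After s2: [4, 1, 2, 3]
Final permutation: [4, 1, 2, 3]

[4, 1, 2, 3]


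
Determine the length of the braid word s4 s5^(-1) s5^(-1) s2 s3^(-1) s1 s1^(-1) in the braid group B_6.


The word length counts the number of generators (including inverses).
Listing each generator: s4, s5^(-1), s5^(-1), s2, s3^(-1), s1, s1^(-1)
There are 7 generators in this braid word.

7


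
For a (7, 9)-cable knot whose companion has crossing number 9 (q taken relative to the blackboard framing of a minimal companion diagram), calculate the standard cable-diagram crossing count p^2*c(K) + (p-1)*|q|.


Step 1: Each of the c(K) crossings of the companion diagram becomes p*p = p^2 crossings among the p parallel strands, and each of the |q| twists s_1 s_2 ... s_(p-1) adds (p-1) crossings.
  Crossings = p^2 * c(K) + (p-1)*|q|
Step 2: = 7^2 * 9 + (7-1)*9
Step 3: = 49*9 + 6*9
Step 4: = 441 + 54 = 495

495


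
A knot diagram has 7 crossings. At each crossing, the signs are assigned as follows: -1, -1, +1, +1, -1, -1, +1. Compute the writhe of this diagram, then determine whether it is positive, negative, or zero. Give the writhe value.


Step 1: Count positive crossings (+1).
Positive crossings: 3
Step 2: Count negative crossings (-1).
Negative crossings: 4
Step 3: Writhe = (positive) - (negative)
w = 3 - 4 = -1
Step 4: |w| = 1, and w is negative

-1


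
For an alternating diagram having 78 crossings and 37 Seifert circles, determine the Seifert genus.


For alternating knots, g = (c - s + 1)/2.
= (78 - 37 + 1)/2
= 42/2 = 21

21


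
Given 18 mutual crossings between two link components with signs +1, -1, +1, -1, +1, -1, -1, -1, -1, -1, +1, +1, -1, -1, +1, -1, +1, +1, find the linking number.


Step 1: Count positive crossings: 8
Step 2: Count negative crossings: 10
Step 3: Sum of signs = 8 - 10 = -2
Step 4: Linking number = sum/2 = -2/2 = -1

-1


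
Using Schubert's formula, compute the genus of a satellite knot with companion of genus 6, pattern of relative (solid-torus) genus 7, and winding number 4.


Schubert: g(satellite) = g_rel(pattern) + |winding| * g(companion),
where g_rel(pattern) is the genus of the pattern relative to the solid torus.
= 7 + 4 * 6
= 7 + 24 = 31

31


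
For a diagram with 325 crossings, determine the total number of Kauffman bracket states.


Each crossing contributes 2 choices (A-smoothing or B-smoothing).
Total states = 2^325 = 68351585149469122636640694597425667667286544715412888638305331450311031224980497600734786781970432

68351585149469122636640694597425667667286544715412888638305331450311031224980497600734786781970432


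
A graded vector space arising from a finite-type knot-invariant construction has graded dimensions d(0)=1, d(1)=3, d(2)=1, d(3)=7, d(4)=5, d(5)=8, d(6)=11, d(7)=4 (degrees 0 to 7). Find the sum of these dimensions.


Total dimension = d(0) + d(1) + ... + d(7)
= 1 + 3 + 1 + 7 + 5 + 8 + 11 + 4
= 40

40


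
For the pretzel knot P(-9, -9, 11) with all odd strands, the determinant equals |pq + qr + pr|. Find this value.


Step 1: Compute pq + qr + pr.
pq = (-9)*(-9) = 81
qr = (-9)*11 = -99
pr = (-9)*11 = -99
pq + qr + pr = 81 + (-99) + (-99) = -117
Step 2: Take absolute value.
det(P(-9,-9,11)) = |-117| = 117

117


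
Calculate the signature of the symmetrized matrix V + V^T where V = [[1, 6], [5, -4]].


Step 1: V + V^T = [[2, 11], [11, -8]]
Step 2: trace = -6, det = -137
Step 3: Discriminant = (-6)^2 - 4*(-137) = 584
Step 4: Eigenvalues: 9.08305, -15.083
Step 5: Signature = (# positive eigenvalues) - (# negative eigenvalues) = 0

0


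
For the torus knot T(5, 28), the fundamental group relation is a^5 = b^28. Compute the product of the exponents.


The relation is a^5 = b^28.
Product of exponents = 5 * 28
= 140

140


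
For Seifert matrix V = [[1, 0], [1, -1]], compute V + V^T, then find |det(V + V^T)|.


Step 1: Form V + V^T where V = [[1, 0], [1, -1]]
  V^T = [[1, 1], [0, -1]]
  V + V^T = [[2, 1], [1, -2]]
Step 2: det(V + V^T) = 2*(-2) - 1*1
  = -4 - 1 = -5
Step 3: Knot determinant = |det(V + V^T)| = |-5| = 5

5


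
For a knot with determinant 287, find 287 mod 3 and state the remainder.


Step 1: A knot is p-colorable if and only if p divides its determinant.
Step 2: Compute 287 mod 3.
287 = 95 * 3 + 2
Step 3: 287 mod 3 = 2
Step 4: The knot is 3-colorable: no

2


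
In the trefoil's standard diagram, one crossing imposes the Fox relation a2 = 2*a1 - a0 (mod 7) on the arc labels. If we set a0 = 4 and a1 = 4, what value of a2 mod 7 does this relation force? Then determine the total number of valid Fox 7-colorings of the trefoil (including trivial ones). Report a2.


Step 1: Apply the given crossing relation 2*a1 - a0 - a2 = 0 (mod 7).
  a2 = 2*a1 - a0 mod 7
  a2 = 2*4 - 4 mod 7
  a2 = 8 - 4 mod 7
  a2 = 4 mod 7 = 4
Step 2: The trefoil has determinant 3.
  Number of Fox p-colorings (p prime) is p^2 if p = 3, else p.
  Since 7 does not divide 3, only trivial (constant) colorings exist.
  (Here a0 = a1 = a2 = 4, the constant coloring, which is valid.)
  Total colorings = 7
Step 3: a2 = 4, total Fox 7-colorings = 7

4


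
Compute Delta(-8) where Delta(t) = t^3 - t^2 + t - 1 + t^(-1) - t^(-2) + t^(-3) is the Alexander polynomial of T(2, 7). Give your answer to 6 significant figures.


Substituting t = -8 into Delta(t) = t^3 - t^2 + t - 1 + t^(-1) - t^(-2) + t^(-3):
Term values: (-512) + (-64) + (-8) + (-1) + (-0.125) + (-0.015625) + (-0.00195312)
Sum = -585.1425781
Rounded to 6 significant figures: -585.143

-585.143


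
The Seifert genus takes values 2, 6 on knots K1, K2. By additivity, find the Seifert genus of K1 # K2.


The Seifert genus is additive under connected sum.
Seifert genus(K1 # K2) = (2) + (6)
= 8

8


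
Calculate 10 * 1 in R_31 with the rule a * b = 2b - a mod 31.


10 * 1 = 2*1 - 10 mod 31
= 2 - 10 mod 31
= -8 mod 31 = 23

23


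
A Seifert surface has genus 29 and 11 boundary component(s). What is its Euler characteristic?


chi = 2 - 2g - b
= 2 - 2*29 - 11
= 2 - 58 - 11 = -67

-67


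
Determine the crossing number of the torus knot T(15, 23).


For a torus knot T(p, q) with gcd(p,q)=1,
the crossing number is min(p*(q-1), q*(p-1)).
p*(q-1) = 15*22 = 330
q*(p-1) = 23*14 = 322
min(330, 322) = 322

322


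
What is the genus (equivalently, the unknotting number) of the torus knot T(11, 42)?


For a torus knot T(p,q), both the unknotting number and genus equal (p-1)(q-1)/2.
= (11-1)(42-1)/2
= 10*41/2
= 410/2 = 205

205


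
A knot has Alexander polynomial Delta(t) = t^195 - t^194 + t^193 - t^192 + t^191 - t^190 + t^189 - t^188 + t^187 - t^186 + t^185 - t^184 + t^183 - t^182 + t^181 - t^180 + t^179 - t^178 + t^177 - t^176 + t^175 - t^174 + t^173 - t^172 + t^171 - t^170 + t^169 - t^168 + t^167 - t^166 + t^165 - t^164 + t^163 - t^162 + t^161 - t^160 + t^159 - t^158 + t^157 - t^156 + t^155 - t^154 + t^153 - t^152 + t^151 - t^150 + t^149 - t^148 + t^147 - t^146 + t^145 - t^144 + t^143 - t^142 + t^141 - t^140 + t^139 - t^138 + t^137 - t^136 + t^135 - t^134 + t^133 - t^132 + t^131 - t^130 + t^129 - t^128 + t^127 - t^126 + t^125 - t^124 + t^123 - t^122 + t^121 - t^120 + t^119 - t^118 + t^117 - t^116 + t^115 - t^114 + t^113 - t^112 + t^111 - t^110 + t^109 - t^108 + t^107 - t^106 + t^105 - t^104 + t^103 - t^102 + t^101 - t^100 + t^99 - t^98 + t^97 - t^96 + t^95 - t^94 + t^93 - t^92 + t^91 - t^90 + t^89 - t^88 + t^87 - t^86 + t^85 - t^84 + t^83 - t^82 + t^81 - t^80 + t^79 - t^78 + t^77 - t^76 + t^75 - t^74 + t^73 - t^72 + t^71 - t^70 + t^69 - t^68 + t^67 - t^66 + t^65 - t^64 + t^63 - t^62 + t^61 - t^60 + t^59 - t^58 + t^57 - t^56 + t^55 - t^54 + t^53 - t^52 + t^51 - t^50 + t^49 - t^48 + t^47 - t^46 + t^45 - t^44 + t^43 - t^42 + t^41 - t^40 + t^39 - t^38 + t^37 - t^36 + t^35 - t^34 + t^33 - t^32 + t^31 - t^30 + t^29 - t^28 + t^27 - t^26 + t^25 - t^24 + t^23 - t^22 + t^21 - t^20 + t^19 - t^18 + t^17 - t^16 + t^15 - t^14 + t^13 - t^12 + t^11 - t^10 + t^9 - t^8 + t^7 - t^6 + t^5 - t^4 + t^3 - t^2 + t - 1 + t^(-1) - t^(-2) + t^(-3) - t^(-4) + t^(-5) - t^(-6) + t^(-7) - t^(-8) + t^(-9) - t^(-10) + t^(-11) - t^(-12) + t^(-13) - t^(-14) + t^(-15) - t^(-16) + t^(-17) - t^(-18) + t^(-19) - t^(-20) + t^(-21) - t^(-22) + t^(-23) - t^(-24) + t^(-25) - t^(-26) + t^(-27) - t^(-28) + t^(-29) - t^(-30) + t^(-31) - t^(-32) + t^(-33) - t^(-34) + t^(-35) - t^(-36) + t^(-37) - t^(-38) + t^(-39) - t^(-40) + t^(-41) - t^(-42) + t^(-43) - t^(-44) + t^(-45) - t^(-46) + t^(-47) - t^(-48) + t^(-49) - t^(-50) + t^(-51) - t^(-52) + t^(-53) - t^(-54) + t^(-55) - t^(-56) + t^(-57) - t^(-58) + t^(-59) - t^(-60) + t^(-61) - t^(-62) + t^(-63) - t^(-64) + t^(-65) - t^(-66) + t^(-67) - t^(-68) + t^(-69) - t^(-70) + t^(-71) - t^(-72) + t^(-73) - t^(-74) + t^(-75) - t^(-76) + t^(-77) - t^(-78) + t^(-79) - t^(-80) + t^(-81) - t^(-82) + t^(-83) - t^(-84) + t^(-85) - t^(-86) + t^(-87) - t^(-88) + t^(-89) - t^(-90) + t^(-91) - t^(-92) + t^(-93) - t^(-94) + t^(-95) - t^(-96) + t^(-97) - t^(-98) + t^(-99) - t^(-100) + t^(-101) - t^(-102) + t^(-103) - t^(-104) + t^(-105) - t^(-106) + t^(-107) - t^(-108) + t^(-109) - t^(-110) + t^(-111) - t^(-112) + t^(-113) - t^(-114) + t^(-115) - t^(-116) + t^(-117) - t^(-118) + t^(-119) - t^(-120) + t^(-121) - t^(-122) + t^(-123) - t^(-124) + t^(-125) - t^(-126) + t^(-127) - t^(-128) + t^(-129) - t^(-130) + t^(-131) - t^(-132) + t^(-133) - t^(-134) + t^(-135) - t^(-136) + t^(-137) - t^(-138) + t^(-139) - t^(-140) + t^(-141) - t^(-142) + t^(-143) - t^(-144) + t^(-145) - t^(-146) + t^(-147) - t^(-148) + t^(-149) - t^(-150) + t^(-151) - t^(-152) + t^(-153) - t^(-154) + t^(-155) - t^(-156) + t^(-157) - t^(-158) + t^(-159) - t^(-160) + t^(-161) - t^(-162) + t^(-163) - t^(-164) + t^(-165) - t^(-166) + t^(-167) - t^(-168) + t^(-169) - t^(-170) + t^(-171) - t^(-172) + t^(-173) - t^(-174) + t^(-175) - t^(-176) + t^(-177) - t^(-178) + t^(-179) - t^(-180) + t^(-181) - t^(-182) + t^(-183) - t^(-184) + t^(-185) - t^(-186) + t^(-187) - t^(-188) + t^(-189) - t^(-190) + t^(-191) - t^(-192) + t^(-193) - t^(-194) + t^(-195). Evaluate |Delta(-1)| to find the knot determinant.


Step 1: The polynomial has 391 terms with alternating signs, exponents from 195 down to -195.
Step 2: Substitute t = -1. The i-th term has coefficient (-1)^i and exponent (m-i),
  so its value is (-1)^i * (-1)^(m-i) = (-1)^m = -1 for every i.
Step 3: All 391 terms equal -1, so Delta(-1) = 391 * (-1) = -391
Step 4: |Delta(-1)| = 391

391


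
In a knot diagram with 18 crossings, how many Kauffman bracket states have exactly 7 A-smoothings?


We choose which 7 of 18 crossings get A-smoothings.
C(18, 7) = 18! / (7! * 11!)
= 31824

31824


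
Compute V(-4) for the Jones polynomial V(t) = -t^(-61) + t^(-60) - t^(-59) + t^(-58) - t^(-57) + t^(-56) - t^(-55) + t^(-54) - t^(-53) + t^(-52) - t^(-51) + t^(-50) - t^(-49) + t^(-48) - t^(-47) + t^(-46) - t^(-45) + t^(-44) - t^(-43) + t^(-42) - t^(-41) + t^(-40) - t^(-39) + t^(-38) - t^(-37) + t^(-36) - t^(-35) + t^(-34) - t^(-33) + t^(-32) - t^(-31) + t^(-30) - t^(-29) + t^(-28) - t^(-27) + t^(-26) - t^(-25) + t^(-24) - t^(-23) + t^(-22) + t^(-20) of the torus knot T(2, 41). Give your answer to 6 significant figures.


Substituting t = -4 into V(t) = -t^(-61) + t^(-60) - t^(-59) + t^(-58) - t^(-57) + t^(-56) - t^(-55) + t^(-54) - t^(-53) + t^(-52) - t^(-51) + t^(-50) - t^(-49) + t^(-48) - t^(-47) + t^(-46) - t^(-45) + t^(-44) - t^(-43) + t^(-42) - t^(-41) + t^(-40) - t^(-39) + t^(-38) - t^(-37) + t^(-36) - t^(-35) + t^(-34) - t^(-33) + t^(-32) - t^(-31) + t^(-30) - t^(-29) + t^(-28) - t^(-27) + t^(-26) - t^(-25) + t^(-24) - t^(-23) + t^(-22) + t^(-20):
  (-)t^(-61) = 1.88079e-37
  (+)t^(-60) = 7.52316e-37
  (-)t^(-59) = 3.00927e-36
  (+)t^(-58) = 1.20371e-35
  (-)t^(-57) = 4.81482e-35
  (+)t^(-56) = 1.92593e-34
  (-)t^(-55) = 7.70372e-34
  (+)t^(-54) = 3.08149e-33
  (-)t^(-53) = 1.2326e-32
  (+)t^(-52) = 4.93038e-32
  (-)t^(-51) = 1.97215e-31
  (+)t^(-50) = 7.88861e-31
  (-)t^(-49) = 3.15544e-30
  (+)t^(-48) = 1.26218e-29
  (-)t^(-47) = 5.04871e-29
  (+)t^(-46) = 2.01948e-28
  (-)t^(-45) = 8.07794e-28
  (+)t^(-44) = 3.23117e-27
  (-)t^(-43) = 1.29247e-26
  (+)t^(-42) = 5.16988e-26
  (-)t^(-41) = 2.06795e-25
  (+)t^(-40) = 8.27181e-25
  (-)t^(-39) = 3.30872e-24
  (+)t^(-38) = 1.32349e-23
  (-)t^(-37) = 5.29396e-23
  (+)t^(-36) = 2.11758e-22
  (-)t^(-35) = 8.47033e-22
  (+)t^(-34) = 3.38813e-21
  (-)t^(-33) = 1.35525e-20
  (+)t^(-32) = 5.42101e-20
  (-)t^(-31) = 2.1684e-19
  (+)t^(-30) = 8.67362e-19
  (-)t^(-29) = 3.46945e-18
  (+)t^(-28) = 1.38778e-17
  (-)t^(-27) = 5.55112e-17
  (+)t^(-26) = 2.22045e-16
  (-)t^(-25) = 8.88178e-16
  (+)t^(-24) = 3.55271e-15
  (-)t^(-23) = 1.42109e-14
  (+)t^(-22) = 5.68434e-14
  (+)t^(-20) = 9.09495e-13
Sum = (1.88079e-37) + (7.52316e-37) + (3.00927e-36) + (1.20371e-35) + (4.81482e-35) + (1.92593e-34) + (7.70372e-34) + (3.08149e-33) + (1.2326e-32) + (4.93038e-32) + (1.97215e-31) + (7.88861e-31) + (3.15544e-30) + (1.26218e-29) + (5.04871e-29) + (2.01948e-28) + (8.07794e-28) + (3.23117e-27) + (1.29247e-26) + (5.16988e-26) + (2.06795e-25) + (8.27181e-25) + (3.30872e-24) + (1.32349e-23) + (5.29396e-23) + (2.11758e-22) + (8.47033e-22) + (3.38813e-21) + (1.35525e-20) + (5.42101e-20) + (2.1684e-19) + (8.67362e-19) + (3.46945e-18) + (1.38778e-17) + (5.55112e-17) + (2.22045e-16) + (8.88178e-16) + (3.55271e-15) + (1.42109e-14) + (5.68434e-14) + (9.09495e-13)
= 9.852859269e-13
Rounded to 6 significant figures: 9.85286e-13

9.85286e-13


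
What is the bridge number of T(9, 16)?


The bridge number of T(p,q) is min(p,q).
min(9, 16) = 9

9


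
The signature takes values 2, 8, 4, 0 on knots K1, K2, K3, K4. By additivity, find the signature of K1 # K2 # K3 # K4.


The signature is additive under connected sum.
signature(K1 # K2 # K3 # K4) = (2) + (8) + (4) + (0)
= 14

14


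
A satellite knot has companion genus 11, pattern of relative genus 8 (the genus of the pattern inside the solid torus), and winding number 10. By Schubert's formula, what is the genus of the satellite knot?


Schubert: g(satellite) = g_rel(pattern) + |winding| * g(companion),
where g_rel(pattern) is the genus of the pattern relative to the solid torus.
= 8 + 10 * 11
= 8 + 110 = 118

118


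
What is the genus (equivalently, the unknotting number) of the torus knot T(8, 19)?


For a torus knot T(p,q), both the unknotting number and genus equal (p-1)(q-1)/2.
= (8-1)(19-1)/2
= 7*18/2
= 126/2 = 63

63


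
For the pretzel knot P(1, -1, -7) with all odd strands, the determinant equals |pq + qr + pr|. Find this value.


Step 1: Compute pq + qr + pr.
pq = 1*(-1) = -1
qr = (-1)*(-7) = 7
pr = 1*(-7) = -7
pq + qr + pr = -1 + 7 + (-7) = -1
Step 2: Take absolute value.
det(P(1,-1,-7)) = |-1| = 1

1


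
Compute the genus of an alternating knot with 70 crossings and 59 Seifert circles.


For alternating knots, g = (c - s + 1)/2.
= (70 - 59 + 1)/2
= 12/2 = 6

6


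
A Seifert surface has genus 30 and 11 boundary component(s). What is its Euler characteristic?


chi = 2 - 2g - b
= 2 - 2*30 - 11
= 2 - 60 - 11 = -69

-69


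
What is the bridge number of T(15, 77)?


The bridge number of T(p,q) is min(p,q).
min(15, 77) = 15

15


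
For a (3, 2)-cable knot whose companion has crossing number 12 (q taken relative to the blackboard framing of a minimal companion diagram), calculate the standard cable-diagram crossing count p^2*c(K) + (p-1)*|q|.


Step 1: Each of the c(K) crossings of the companion diagram becomes p*p = p^2 crossings among the p parallel strands, and each of the |q| twists s_1 s_2 ... s_(p-1) adds (p-1) crossings.
  Crossings = p^2 * c(K) + (p-1)*|q|
Step 2: = 3^2 * 12 + (3-1)*2
Step 3: = 9*12 + 2*2
Step 4: = 108 + 4 = 112

112


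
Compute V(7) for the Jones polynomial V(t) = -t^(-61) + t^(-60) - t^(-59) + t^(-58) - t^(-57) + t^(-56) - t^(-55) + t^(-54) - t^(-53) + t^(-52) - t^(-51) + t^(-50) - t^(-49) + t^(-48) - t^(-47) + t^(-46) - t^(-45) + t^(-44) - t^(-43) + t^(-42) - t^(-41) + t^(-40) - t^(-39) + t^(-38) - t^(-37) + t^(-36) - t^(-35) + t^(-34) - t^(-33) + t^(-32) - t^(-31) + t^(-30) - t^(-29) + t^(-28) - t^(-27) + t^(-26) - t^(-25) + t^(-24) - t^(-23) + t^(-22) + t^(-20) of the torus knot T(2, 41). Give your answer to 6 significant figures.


Substituting t = 7 into V(t) = -t^(-61) + t^(-60) - t^(-59) + t^(-58) - t^(-57) + t^(-56) - t^(-55) + t^(-54) - t^(-53) + t^(-52) - t^(-51) + t^(-50) - t^(-49) + t^(-48) - t^(-47) + t^(-46) - t^(-45) + t^(-44) - t^(-43) + t^(-42) - t^(-41) + t^(-40) - t^(-39) + t^(-38) - t^(-37) + t^(-36) - t^(-35) + t^(-34) - t^(-33) + t^(-32) - t^(-31) + t^(-30) - t^(-29) + t^(-28) - t^(-27) + t^(-26) - t^(-25) + t^(-24) - t^(-23) + t^(-22) + t^(-20):
  (-)t^(-61) = -2.81203e-52
  (+)t^(-60) = 1.96842e-51
  (-)t^(-59) = -1.37789e-50
  (+)t^(-58) = 9.64525e-50
  (-)t^(-57) = -6.75168e-49
  (+)t^(-56) = 4.72617e-48
  (-)t^(-55) = -3.30832e-47
  (+)t^(-54) = 2.31583e-46
  (-)t^(-53) = -1.62108e-45
  (+)t^(-52) = 1.13475e-44
  (-)t^(-51) = -7.94328e-44
  (+)t^(-50) = 5.5603e-43
  (-)t^(-49) = -3.89221e-42
  (+)t^(-48) = 2.72455e-41
  (-)t^(-47) = -1.90718e-40
  (+)t^(-46) = 1.33503e-39
  (-)t^(-45) = -9.34519e-39
  (+)t^(-44) = 6.54163e-38
  (-)t^(-43) = -4.57914e-37
  (+)t^(-42) = 3.2054e-36
  (-)t^(-41) = -2.24378e-35
  (+)t^(-40) = 1.57065e-34
  (-)t^(-39) = -1.09945e-33
  (+)t^(-38) = 7.69617e-33
  (-)t^(-37) = -5.38732e-32
  (+)t^(-36) = 3.77112e-31
  (-)t^(-35) = -2.63979e-30
  (+)t^(-34) = 1.84785e-29
  (-)t^(-33) = -1.29349e-28
  (+)t^(-32) = 9.05446e-28
  (-)t^(-31) = -6.33812e-27
  (+)t^(-30) = 4.43669e-26
  (-)t^(-29) = -3.10568e-25
  (+)t^(-28) = 2.17398e-24
  (-)t^(-27) = -1.52178e-23
  (+)t^(-26) = 1.06525e-22
  (-)t^(-25) = -7.45674e-22
  (+)t^(-24) = 5.21972e-21
  (-)t^(-23) = -3.6538e-20
  (+)t^(-22) = 2.55766e-19
  (+)t^(-20) = 1.25325e-17
Sum = (-2.81203e-52) + (1.96842e-51) + (-1.37789e-50) + (9.64525e-50) + (-6.75168e-49) + (4.72617e-48) + (-3.30832e-47) + (2.31583e-46) + (-1.62108e-45) + (1.13475e-44) + (-7.94328e-44) + (5.5603e-43) + (-3.89221e-42) + (2.72455e-41) + (-1.90718e-40) + (1.33503e-39) + (-9.34519e-39) + (6.54163e-38) + (-4.57914e-37) + (3.2054e-36) + (-2.24378e-35) + (1.57065e-34) + (-1.09945e-33) + (7.69617e-33) + (-5.38732e-32) + (3.77112e-31) + (-2.63979e-30) + (1.84785e-29) + (-1.29349e-28) + (9.05446e-28) + (-6.33812e-27) + (4.43669e-26) + (-3.10568e-25) + (2.17398e-24) + (-1.52178e-23) + (1.06525e-22) + (-7.45674e-22) + (5.21972e-21) + (-3.6538e-20) + (2.55766e-19) + (1.25325e-17)
= 1.27563383e-17
Rounded to 6 significant figures: 1.27563e-17

1.27563e-17


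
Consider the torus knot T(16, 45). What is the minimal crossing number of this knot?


For a torus knot T(p, q) with gcd(p,q)=1,
the crossing number is min(p*(q-1), q*(p-1)).
p*(q-1) = 16*44 = 704
q*(p-1) = 45*15 = 675
min(704, 675) = 675

675


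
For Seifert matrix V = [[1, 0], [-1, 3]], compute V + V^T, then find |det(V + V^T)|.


Step 1: Form V + V^T where V = [[1, 0], [-1, 3]]
  V^T = [[1, -1], [0, 3]]
  V + V^T = [[2, -1], [-1, 6]]
Step 2: det(V + V^T) = 2*6 - (-1)*(-1)
  = 12 - 1 = 11
Step 3: Knot determinant = |det(V + V^T)| = |11| = 11

11


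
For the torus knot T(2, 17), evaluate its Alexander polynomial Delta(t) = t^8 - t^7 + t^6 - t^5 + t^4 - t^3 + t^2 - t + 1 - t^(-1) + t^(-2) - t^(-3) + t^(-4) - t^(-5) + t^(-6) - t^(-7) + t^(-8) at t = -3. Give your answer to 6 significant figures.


Substituting t = -3 into Delta(t) = t^8 - t^7 + t^6 - t^5 + t^4 - t^3 + t^2 - t + 1 - t^(-1) + t^(-2) - t^(-3) + t^(-4) - t^(-5) + t^(-6) - t^(-7) + t^(-8):
Term values: (6561) + (2187) + (729) + (243) + (81) + (27) + (9) + (3) + (1) + (0.333333) + (0.111111) + (0.037037) + (0.0123457) + (0.00411523) + (0.00137174) + (0.000457247) + (0.000152416)
Sum = 9841.499924
Rounded to 6 significant figures: 9841.5

9841.5


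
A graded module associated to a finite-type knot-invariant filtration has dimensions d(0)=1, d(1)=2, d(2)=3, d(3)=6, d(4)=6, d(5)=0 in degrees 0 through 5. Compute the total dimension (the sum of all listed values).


Total dimension = d(0) + d(1) + ... + d(5)
= 1 + 2 + 3 + 6 + 6 + 0
= 18

18


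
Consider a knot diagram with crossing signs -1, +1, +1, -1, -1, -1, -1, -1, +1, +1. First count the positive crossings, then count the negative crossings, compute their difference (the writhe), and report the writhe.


Step 1: Count positive crossings (+1).
Positive crossings: 4
Step 2: Count negative crossings (-1).
Negative crossings: 6
Step 3: Writhe = (positive) - (negative)
w = 4 - 6 = -2
Step 4: |w| = 2, and w is negative

-2


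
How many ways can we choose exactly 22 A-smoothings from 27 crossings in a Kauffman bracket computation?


We choose which 22 of 27 crossings get A-smoothings.
C(27, 22) = 27! / (22! * 5!)
= 80730

80730


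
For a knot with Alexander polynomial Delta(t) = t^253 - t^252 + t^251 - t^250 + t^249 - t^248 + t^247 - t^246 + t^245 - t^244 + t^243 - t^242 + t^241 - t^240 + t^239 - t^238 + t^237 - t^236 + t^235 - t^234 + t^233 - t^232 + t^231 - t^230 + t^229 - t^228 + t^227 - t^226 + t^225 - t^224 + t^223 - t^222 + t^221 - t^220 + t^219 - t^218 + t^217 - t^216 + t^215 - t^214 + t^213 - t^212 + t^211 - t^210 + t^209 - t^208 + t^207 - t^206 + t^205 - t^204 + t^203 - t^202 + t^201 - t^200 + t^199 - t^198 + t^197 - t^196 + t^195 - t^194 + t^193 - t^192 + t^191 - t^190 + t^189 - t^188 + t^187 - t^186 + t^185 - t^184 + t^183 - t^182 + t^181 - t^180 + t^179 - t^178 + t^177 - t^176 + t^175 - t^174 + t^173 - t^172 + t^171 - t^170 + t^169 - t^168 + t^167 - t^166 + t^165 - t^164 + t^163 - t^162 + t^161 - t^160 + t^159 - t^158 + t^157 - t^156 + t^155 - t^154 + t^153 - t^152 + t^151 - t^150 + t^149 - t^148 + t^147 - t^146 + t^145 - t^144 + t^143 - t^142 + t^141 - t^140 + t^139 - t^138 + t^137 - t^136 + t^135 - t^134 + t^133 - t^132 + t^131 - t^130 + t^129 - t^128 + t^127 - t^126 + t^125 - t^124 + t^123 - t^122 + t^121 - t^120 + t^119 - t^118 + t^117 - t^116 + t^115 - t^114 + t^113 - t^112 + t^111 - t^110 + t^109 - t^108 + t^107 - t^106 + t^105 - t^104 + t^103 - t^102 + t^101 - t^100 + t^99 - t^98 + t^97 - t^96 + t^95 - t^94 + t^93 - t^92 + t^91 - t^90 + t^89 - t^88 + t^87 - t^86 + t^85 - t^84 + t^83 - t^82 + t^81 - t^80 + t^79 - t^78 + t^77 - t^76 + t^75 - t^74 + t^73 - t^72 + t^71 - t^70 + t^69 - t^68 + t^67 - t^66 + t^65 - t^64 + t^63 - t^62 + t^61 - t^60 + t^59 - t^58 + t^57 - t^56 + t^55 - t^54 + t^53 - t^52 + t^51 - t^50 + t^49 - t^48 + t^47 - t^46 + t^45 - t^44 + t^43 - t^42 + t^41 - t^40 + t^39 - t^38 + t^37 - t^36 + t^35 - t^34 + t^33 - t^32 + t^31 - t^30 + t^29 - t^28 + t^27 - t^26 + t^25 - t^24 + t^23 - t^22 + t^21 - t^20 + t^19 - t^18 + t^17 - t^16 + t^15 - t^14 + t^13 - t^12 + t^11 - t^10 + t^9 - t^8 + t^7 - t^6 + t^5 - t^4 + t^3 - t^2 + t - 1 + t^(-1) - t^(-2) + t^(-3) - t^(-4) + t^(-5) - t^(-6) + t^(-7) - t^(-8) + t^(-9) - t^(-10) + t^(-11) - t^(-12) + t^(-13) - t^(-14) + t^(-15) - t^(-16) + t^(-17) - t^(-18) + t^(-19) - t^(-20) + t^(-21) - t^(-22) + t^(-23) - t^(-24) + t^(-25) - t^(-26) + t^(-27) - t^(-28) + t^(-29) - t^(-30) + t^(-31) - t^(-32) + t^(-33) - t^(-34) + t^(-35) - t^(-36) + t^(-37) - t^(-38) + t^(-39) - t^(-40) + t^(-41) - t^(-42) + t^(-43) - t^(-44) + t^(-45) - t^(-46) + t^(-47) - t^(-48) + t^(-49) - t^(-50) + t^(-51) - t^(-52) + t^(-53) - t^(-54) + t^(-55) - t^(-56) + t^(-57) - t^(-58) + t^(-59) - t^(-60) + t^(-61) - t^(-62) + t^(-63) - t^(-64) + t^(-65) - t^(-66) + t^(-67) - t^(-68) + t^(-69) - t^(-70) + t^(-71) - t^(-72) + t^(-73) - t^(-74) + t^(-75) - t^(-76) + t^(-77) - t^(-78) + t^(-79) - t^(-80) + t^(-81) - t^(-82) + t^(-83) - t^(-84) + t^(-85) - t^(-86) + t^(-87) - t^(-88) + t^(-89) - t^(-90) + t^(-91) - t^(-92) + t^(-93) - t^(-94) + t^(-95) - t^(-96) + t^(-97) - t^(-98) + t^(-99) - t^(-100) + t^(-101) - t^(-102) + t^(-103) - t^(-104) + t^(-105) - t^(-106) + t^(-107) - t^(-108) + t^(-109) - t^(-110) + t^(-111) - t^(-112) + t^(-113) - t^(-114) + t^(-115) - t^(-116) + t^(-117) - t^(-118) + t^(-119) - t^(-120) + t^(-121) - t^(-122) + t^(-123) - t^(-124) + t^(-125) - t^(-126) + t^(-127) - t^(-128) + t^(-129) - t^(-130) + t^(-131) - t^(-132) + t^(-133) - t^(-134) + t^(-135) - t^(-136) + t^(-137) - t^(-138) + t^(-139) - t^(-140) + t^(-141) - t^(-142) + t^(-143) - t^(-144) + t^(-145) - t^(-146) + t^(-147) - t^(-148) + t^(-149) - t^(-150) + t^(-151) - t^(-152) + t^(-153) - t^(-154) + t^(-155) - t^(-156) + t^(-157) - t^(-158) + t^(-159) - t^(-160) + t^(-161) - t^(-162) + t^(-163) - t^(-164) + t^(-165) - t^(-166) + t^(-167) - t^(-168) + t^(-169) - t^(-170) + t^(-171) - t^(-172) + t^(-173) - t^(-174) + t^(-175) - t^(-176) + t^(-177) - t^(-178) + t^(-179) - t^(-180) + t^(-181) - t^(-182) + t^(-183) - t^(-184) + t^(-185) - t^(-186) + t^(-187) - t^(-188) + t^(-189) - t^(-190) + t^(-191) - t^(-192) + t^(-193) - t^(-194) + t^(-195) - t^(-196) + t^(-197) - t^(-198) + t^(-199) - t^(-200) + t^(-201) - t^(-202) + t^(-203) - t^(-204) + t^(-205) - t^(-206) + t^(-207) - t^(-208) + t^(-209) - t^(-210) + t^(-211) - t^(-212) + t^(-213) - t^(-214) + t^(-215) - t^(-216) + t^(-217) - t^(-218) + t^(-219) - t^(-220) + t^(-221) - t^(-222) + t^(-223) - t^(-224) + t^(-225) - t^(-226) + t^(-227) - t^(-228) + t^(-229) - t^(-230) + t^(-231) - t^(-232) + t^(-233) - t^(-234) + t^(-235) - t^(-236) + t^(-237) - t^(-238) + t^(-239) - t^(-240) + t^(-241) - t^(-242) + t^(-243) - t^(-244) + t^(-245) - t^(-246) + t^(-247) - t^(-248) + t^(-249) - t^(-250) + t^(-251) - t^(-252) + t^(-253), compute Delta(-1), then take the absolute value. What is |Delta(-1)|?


Step 1: The polynomial has 507 terms with alternating signs, exponents from 253 down to -253.
Step 2: Substitute t = -1. The i-th term has coefficient (-1)^i and exponent (m-i),
  so its value is (-1)^i * (-1)^(m-i) = (-1)^m = -1 for every i.
Step 3: All 507 terms equal -1, so Delta(-1) = 507 * (-1) = -507
Step 4: |Delta(-1)| = 507

507


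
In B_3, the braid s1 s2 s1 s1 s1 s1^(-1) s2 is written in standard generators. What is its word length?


The word length counts the number of generators (including inverses).
Listing each generator: s1, s2, s1, s1, s1, s1^(-1), s2
There are 7 generators in this braid word.

7


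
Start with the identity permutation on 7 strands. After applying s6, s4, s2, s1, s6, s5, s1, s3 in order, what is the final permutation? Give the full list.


Starting with identity [1, 2, 3, 4, 5, 6, 7].
Apply generators in sequence:
  After s6: [1, 2, 3, 4, 5, 7, 6]
  After s4: [1, 2, 3, 5, 4, 7, 6]
  After s2: [1, 3, 2, 5, 4, 7, 6]
  After s1: [3, 1, 2, 5, 4, 7, 6]
  After s6: [3, 1, 2, 5, 4, 6, 7]
  After s5: [3, 1, 2, 5, 6, 4, 7]
  After s1: [1, 3, 2, 5, 6, 4, 7]
  After s3: [1, 3, 5, 2, 6, 4, 7]
Final permutation: [1, 3, 5, 2, 6, 4, 7]

[1, 3, 5, 2, 6, 4, 7]


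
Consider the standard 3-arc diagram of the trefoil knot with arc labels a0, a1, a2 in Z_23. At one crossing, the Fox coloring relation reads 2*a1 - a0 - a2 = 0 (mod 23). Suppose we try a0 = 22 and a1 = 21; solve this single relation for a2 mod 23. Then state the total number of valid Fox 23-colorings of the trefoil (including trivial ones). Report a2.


Step 1: Apply the given crossing relation 2*a1 - a0 - a2 = 0 (mod 23).
  a2 = 2*a1 - a0 mod 23
  a2 = 2*21 - 22 mod 23
  a2 = 42 - 22 mod 23
  a2 = 20 mod 23 = 20
Step 2: The trefoil has determinant 3.
  Number of Fox p-colorings (p prime) is p^2 if p = 3, else p.
  Since 23 does not divide 3, only trivial (constant) colorings exist.
  (So the trial a0 = 22, a1 = 21 with a0 != a1 does NOT extend to a valid coloring of the whole trefoil: the other two crossing relations require 3*(a1 - a0) = 0 (mod 23), which fails.)
  Total colorings = 23
Step 3: a2 = 20, total Fox 23-colorings = 23

20


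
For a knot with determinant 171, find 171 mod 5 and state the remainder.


Step 1: A knot is p-colorable if and only if p divides its determinant.
Step 2: Compute 171 mod 5.
171 = 34 * 5 + 1
Step 3: 171 mod 5 = 1
Step 4: The knot is 5-colorable: no

1


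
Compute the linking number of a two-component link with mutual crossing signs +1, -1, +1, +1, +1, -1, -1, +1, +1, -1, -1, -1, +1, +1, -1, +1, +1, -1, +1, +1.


Step 1: Count positive crossings: 12
Step 2: Count negative crossings: 8
Step 3: Sum of signs = 12 - 8 = 4
Step 4: Linking number = sum/2 = 4/2 = 2

2


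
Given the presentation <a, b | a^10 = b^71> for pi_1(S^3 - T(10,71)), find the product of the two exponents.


The relation is a^10 = b^71.
Product of exponents = 10 * 71
= 710

710


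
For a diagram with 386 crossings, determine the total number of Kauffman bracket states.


Each crossing contributes 2 choices (A-smoothing or B-smoothing).
Total states = 2^386 = 157608024785577916849116160400574455220318957081861786671793173616982887085988842445657065019539662563226511961227264

157608024785577916849116160400574455220318957081861786671793173616982887085988842445657065019539662563226511961227264


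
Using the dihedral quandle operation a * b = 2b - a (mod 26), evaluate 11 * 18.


11 * 18 = 2*18 - 11 mod 26
= 36 - 11 mod 26
= 25 mod 26 = 25

25


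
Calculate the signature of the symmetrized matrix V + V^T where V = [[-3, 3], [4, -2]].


Step 1: V + V^T = [[-6, 7], [7, -4]]
Step 2: trace = -10, det = -25
Step 3: Discriminant = (-10)^2 - 4*(-25) = 200
Step 4: Eigenvalues: 2.07107, -12.0711
Step 5: Signature = (# positive eigenvalues) - (# negative eigenvalues) = 0

0


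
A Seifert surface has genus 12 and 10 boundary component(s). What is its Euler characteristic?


chi = 2 - 2g - b
= 2 - 2*12 - 10
= 2 - 24 - 10 = -32

-32


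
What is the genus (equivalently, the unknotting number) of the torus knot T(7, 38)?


For a torus knot T(p,q), both the unknotting number and genus equal (p-1)(q-1)/2.
= (7-1)(38-1)/2
= 6*37/2
= 222/2 = 111

111


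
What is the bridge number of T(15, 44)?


The bridge number of T(p,q) is min(p,q).
min(15, 44) = 15

15


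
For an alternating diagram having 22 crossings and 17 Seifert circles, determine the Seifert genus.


For alternating knots, g = (c - s + 1)/2.
= (22 - 17 + 1)/2
= 6/2 = 3

3


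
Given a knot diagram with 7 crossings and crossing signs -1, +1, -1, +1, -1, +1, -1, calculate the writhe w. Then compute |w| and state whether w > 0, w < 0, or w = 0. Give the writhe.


Step 1: Count positive crossings (+1).
Positive crossings: 3
Step 2: Count negative crossings (-1).
Negative crossings: 4
Step 3: Writhe = (positive) - (negative)
w = 3 - 4 = -1
Step 4: |w| = 1, and w is negative

-1


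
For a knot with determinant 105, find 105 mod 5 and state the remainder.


Step 1: A knot is p-colorable if and only if p divides its determinant.
Step 2: Compute 105 mod 5.
105 = 21 * 5 + 0
Step 3: 105 mod 5 = 0
Step 4: The knot is 5-colorable: yes

0


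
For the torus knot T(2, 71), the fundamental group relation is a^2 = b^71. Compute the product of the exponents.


The relation is a^2 = b^71.
Product of exponents = 2 * 71
= 142

142


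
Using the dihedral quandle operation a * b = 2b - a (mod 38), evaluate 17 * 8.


17 * 8 = 2*8 - 17 mod 38
= 16 - 17 mod 38
= -1 mod 38 = 37

37


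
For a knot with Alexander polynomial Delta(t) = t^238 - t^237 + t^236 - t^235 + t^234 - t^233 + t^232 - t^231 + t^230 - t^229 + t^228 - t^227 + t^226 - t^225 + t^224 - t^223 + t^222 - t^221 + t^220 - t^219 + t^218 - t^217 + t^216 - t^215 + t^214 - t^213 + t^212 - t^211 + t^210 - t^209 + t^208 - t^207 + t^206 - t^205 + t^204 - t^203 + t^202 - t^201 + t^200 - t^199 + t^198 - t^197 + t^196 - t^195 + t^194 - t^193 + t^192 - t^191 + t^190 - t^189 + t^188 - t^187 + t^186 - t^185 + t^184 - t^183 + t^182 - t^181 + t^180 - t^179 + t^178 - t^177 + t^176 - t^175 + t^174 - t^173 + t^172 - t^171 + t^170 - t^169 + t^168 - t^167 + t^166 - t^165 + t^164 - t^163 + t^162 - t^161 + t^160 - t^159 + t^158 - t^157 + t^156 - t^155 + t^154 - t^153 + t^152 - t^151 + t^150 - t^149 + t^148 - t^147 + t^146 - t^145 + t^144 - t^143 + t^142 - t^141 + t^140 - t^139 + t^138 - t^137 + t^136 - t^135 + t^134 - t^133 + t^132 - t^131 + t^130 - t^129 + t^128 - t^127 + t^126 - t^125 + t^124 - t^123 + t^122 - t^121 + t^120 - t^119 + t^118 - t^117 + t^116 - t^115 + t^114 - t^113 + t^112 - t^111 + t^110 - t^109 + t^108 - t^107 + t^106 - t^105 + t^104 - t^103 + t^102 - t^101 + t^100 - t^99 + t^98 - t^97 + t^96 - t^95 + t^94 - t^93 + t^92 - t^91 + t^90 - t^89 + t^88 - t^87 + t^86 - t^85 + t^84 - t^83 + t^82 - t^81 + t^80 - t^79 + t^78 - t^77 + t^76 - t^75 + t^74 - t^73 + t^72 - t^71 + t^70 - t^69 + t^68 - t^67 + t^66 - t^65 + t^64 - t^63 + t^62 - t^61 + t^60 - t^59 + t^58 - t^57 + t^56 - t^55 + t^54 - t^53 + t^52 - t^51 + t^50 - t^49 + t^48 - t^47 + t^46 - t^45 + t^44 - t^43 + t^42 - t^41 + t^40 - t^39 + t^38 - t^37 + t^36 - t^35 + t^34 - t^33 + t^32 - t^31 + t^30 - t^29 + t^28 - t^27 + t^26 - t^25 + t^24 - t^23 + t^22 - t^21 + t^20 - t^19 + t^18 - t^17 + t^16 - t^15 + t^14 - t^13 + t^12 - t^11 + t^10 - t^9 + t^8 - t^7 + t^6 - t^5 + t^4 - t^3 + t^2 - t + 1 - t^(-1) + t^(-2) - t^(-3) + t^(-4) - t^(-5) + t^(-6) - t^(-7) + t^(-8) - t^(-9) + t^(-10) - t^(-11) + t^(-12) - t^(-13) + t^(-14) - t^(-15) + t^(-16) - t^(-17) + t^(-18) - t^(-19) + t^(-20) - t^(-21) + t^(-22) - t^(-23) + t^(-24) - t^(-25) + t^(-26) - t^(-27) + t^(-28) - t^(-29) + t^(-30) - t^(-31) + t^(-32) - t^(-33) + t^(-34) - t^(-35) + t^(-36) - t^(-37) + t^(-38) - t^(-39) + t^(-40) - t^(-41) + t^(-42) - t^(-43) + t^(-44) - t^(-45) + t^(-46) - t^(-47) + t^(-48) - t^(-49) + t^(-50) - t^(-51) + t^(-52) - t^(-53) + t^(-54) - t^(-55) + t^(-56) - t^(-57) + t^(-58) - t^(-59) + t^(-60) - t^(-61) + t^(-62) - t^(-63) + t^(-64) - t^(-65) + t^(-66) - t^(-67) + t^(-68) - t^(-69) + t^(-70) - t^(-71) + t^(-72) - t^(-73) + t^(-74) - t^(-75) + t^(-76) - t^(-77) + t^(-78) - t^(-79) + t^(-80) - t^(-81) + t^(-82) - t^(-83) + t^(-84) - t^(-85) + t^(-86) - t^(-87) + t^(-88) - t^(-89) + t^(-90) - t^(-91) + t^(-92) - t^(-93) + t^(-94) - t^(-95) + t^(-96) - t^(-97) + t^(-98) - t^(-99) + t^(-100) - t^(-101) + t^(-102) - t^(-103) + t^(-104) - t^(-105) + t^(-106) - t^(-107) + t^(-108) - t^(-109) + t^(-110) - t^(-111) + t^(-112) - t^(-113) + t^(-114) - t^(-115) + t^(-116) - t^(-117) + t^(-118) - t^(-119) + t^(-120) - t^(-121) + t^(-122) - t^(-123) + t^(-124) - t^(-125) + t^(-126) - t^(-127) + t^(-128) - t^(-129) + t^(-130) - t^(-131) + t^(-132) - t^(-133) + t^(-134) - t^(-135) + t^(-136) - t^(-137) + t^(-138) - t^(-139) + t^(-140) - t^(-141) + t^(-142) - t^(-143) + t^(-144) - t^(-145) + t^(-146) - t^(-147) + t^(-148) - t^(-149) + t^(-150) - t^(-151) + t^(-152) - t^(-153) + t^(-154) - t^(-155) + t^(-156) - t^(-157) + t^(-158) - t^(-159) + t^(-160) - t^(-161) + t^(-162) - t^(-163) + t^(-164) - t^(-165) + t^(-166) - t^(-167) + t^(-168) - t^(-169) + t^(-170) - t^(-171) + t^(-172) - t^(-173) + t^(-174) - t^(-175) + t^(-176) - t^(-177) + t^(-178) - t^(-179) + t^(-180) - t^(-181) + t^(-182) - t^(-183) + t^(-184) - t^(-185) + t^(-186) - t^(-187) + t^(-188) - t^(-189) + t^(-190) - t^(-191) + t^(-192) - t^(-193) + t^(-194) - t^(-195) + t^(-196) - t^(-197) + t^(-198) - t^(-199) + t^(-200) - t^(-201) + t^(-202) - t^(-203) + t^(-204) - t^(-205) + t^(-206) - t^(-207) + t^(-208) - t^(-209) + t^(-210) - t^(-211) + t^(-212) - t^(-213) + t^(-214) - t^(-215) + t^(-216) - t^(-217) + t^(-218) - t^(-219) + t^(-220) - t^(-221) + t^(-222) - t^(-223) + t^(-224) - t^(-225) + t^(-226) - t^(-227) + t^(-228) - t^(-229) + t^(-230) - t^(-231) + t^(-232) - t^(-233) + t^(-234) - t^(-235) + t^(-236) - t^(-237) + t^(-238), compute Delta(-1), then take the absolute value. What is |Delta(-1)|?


Step 1: The polynomial has 477 terms with alternating signs, exponents from 238 down to -238.
Step 2: Substitute t = -1. The i-th term has coefficient (-1)^i and exponent (m-i),
  so its value is (-1)^i * (-1)^(m-i) = (-1)^m = 1 for every i.
Step 3: All 477 terms equal 1, so Delta(-1) = 477 * (1) = 477
Step 4: |Delta(-1)| = 477

477
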